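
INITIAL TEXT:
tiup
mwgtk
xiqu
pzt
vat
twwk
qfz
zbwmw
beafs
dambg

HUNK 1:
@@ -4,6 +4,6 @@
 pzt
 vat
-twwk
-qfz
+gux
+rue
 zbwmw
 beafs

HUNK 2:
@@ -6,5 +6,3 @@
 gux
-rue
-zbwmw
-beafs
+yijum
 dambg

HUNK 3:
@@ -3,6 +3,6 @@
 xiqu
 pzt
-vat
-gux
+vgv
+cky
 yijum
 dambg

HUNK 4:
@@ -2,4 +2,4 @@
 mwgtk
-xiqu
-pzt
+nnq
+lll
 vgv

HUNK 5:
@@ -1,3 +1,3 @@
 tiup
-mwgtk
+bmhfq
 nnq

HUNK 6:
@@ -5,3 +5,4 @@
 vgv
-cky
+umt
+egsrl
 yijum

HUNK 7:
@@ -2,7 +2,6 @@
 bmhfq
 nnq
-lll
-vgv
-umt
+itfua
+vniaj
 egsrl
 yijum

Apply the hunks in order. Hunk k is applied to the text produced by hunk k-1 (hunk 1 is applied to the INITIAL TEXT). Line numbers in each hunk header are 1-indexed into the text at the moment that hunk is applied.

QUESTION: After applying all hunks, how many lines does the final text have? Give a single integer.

Answer: 8

Derivation:
Hunk 1: at line 4 remove [twwk,qfz] add [gux,rue] -> 10 lines: tiup mwgtk xiqu pzt vat gux rue zbwmw beafs dambg
Hunk 2: at line 6 remove [rue,zbwmw,beafs] add [yijum] -> 8 lines: tiup mwgtk xiqu pzt vat gux yijum dambg
Hunk 3: at line 3 remove [vat,gux] add [vgv,cky] -> 8 lines: tiup mwgtk xiqu pzt vgv cky yijum dambg
Hunk 4: at line 2 remove [xiqu,pzt] add [nnq,lll] -> 8 lines: tiup mwgtk nnq lll vgv cky yijum dambg
Hunk 5: at line 1 remove [mwgtk] add [bmhfq] -> 8 lines: tiup bmhfq nnq lll vgv cky yijum dambg
Hunk 6: at line 5 remove [cky] add [umt,egsrl] -> 9 lines: tiup bmhfq nnq lll vgv umt egsrl yijum dambg
Hunk 7: at line 2 remove [lll,vgv,umt] add [itfua,vniaj] -> 8 lines: tiup bmhfq nnq itfua vniaj egsrl yijum dambg
Final line count: 8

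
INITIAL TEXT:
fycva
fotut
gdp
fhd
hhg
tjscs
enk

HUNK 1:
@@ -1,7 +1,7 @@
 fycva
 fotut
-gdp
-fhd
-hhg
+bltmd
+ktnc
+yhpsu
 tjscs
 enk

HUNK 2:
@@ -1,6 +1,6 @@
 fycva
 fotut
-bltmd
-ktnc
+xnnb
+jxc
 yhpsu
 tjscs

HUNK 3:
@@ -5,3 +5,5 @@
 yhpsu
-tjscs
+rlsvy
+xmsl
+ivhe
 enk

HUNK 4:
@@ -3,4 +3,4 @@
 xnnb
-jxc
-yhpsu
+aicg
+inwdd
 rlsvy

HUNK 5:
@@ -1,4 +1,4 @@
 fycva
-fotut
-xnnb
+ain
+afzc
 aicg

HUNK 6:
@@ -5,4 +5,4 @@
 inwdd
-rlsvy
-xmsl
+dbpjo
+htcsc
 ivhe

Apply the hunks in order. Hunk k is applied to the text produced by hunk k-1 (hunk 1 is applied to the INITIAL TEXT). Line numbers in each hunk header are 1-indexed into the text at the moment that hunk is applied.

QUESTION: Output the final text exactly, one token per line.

Hunk 1: at line 1 remove [gdp,fhd,hhg] add [bltmd,ktnc,yhpsu] -> 7 lines: fycva fotut bltmd ktnc yhpsu tjscs enk
Hunk 2: at line 1 remove [bltmd,ktnc] add [xnnb,jxc] -> 7 lines: fycva fotut xnnb jxc yhpsu tjscs enk
Hunk 3: at line 5 remove [tjscs] add [rlsvy,xmsl,ivhe] -> 9 lines: fycva fotut xnnb jxc yhpsu rlsvy xmsl ivhe enk
Hunk 4: at line 3 remove [jxc,yhpsu] add [aicg,inwdd] -> 9 lines: fycva fotut xnnb aicg inwdd rlsvy xmsl ivhe enk
Hunk 5: at line 1 remove [fotut,xnnb] add [ain,afzc] -> 9 lines: fycva ain afzc aicg inwdd rlsvy xmsl ivhe enk
Hunk 6: at line 5 remove [rlsvy,xmsl] add [dbpjo,htcsc] -> 9 lines: fycva ain afzc aicg inwdd dbpjo htcsc ivhe enk

Answer: fycva
ain
afzc
aicg
inwdd
dbpjo
htcsc
ivhe
enk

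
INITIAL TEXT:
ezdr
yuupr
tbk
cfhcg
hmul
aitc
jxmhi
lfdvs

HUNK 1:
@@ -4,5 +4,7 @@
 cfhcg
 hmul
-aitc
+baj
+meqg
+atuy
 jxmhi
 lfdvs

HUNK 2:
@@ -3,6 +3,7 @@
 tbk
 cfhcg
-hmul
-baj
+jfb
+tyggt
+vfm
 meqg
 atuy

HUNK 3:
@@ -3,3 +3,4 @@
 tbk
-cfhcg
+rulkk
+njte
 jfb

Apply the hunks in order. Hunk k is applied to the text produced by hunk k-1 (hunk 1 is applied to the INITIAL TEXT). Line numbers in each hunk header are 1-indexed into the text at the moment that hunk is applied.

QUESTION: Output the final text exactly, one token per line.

Hunk 1: at line 4 remove [aitc] add [baj,meqg,atuy] -> 10 lines: ezdr yuupr tbk cfhcg hmul baj meqg atuy jxmhi lfdvs
Hunk 2: at line 3 remove [hmul,baj] add [jfb,tyggt,vfm] -> 11 lines: ezdr yuupr tbk cfhcg jfb tyggt vfm meqg atuy jxmhi lfdvs
Hunk 3: at line 3 remove [cfhcg] add [rulkk,njte] -> 12 lines: ezdr yuupr tbk rulkk njte jfb tyggt vfm meqg atuy jxmhi lfdvs

Answer: ezdr
yuupr
tbk
rulkk
njte
jfb
tyggt
vfm
meqg
atuy
jxmhi
lfdvs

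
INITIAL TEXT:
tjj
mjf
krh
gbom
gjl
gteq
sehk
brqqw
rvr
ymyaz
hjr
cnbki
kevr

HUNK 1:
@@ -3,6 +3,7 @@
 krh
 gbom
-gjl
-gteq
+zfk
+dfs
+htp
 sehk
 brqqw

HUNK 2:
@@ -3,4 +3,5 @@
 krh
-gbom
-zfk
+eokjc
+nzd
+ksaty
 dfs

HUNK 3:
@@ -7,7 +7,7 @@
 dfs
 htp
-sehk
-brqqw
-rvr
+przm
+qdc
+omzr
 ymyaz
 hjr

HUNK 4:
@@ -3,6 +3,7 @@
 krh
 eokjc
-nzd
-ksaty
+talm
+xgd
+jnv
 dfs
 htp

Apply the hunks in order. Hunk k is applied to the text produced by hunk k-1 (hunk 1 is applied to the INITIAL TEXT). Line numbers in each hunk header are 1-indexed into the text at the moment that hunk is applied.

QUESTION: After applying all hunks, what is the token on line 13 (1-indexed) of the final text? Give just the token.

Hunk 1: at line 3 remove [gjl,gteq] add [zfk,dfs,htp] -> 14 lines: tjj mjf krh gbom zfk dfs htp sehk brqqw rvr ymyaz hjr cnbki kevr
Hunk 2: at line 3 remove [gbom,zfk] add [eokjc,nzd,ksaty] -> 15 lines: tjj mjf krh eokjc nzd ksaty dfs htp sehk brqqw rvr ymyaz hjr cnbki kevr
Hunk 3: at line 7 remove [sehk,brqqw,rvr] add [przm,qdc,omzr] -> 15 lines: tjj mjf krh eokjc nzd ksaty dfs htp przm qdc omzr ymyaz hjr cnbki kevr
Hunk 4: at line 3 remove [nzd,ksaty] add [talm,xgd,jnv] -> 16 lines: tjj mjf krh eokjc talm xgd jnv dfs htp przm qdc omzr ymyaz hjr cnbki kevr
Final line 13: ymyaz

Answer: ymyaz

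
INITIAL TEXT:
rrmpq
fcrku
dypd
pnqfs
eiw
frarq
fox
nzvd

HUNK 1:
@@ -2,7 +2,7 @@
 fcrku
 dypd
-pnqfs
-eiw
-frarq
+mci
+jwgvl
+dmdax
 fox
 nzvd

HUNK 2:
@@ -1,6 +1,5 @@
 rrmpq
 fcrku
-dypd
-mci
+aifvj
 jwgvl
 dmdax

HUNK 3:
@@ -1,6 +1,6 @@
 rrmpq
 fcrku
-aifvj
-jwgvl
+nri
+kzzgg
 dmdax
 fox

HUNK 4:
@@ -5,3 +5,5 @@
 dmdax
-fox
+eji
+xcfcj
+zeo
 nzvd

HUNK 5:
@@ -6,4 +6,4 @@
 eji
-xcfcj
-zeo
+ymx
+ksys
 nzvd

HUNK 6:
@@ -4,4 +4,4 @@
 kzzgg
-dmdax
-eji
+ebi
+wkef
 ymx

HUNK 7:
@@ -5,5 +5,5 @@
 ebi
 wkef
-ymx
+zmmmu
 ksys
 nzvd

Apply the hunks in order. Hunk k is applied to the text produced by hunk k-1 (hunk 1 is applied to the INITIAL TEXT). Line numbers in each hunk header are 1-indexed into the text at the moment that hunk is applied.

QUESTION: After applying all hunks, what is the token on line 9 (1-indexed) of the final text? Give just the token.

Hunk 1: at line 2 remove [pnqfs,eiw,frarq] add [mci,jwgvl,dmdax] -> 8 lines: rrmpq fcrku dypd mci jwgvl dmdax fox nzvd
Hunk 2: at line 1 remove [dypd,mci] add [aifvj] -> 7 lines: rrmpq fcrku aifvj jwgvl dmdax fox nzvd
Hunk 3: at line 1 remove [aifvj,jwgvl] add [nri,kzzgg] -> 7 lines: rrmpq fcrku nri kzzgg dmdax fox nzvd
Hunk 4: at line 5 remove [fox] add [eji,xcfcj,zeo] -> 9 lines: rrmpq fcrku nri kzzgg dmdax eji xcfcj zeo nzvd
Hunk 5: at line 6 remove [xcfcj,zeo] add [ymx,ksys] -> 9 lines: rrmpq fcrku nri kzzgg dmdax eji ymx ksys nzvd
Hunk 6: at line 4 remove [dmdax,eji] add [ebi,wkef] -> 9 lines: rrmpq fcrku nri kzzgg ebi wkef ymx ksys nzvd
Hunk 7: at line 5 remove [ymx] add [zmmmu] -> 9 lines: rrmpq fcrku nri kzzgg ebi wkef zmmmu ksys nzvd
Final line 9: nzvd

Answer: nzvd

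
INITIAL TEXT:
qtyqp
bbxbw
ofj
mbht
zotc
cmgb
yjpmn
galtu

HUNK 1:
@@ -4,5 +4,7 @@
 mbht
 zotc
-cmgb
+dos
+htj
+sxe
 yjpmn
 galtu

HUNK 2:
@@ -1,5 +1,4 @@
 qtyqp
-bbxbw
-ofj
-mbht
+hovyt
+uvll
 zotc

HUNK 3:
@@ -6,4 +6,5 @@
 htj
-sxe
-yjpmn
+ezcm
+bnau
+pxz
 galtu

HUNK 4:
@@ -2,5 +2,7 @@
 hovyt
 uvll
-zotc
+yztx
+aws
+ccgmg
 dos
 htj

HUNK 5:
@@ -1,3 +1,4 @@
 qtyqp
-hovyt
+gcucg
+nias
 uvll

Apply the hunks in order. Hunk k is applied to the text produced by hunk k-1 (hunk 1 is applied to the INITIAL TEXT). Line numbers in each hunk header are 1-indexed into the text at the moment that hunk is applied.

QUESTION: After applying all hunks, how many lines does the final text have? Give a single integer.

Answer: 13

Derivation:
Hunk 1: at line 4 remove [cmgb] add [dos,htj,sxe] -> 10 lines: qtyqp bbxbw ofj mbht zotc dos htj sxe yjpmn galtu
Hunk 2: at line 1 remove [bbxbw,ofj,mbht] add [hovyt,uvll] -> 9 lines: qtyqp hovyt uvll zotc dos htj sxe yjpmn galtu
Hunk 3: at line 6 remove [sxe,yjpmn] add [ezcm,bnau,pxz] -> 10 lines: qtyqp hovyt uvll zotc dos htj ezcm bnau pxz galtu
Hunk 4: at line 2 remove [zotc] add [yztx,aws,ccgmg] -> 12 lines: qtyqp hovyt uvll yztx aws ccgmg dos htj ezcm bnau pxz galtu
Hunk 5: at line 1 remove [hovyt] add [gcucg,nias] -> 13 lines: qtyqp gcucg nias uvll yztx aws ccgmg dos htj ezcm bnau pxz galtu
Final line count: 13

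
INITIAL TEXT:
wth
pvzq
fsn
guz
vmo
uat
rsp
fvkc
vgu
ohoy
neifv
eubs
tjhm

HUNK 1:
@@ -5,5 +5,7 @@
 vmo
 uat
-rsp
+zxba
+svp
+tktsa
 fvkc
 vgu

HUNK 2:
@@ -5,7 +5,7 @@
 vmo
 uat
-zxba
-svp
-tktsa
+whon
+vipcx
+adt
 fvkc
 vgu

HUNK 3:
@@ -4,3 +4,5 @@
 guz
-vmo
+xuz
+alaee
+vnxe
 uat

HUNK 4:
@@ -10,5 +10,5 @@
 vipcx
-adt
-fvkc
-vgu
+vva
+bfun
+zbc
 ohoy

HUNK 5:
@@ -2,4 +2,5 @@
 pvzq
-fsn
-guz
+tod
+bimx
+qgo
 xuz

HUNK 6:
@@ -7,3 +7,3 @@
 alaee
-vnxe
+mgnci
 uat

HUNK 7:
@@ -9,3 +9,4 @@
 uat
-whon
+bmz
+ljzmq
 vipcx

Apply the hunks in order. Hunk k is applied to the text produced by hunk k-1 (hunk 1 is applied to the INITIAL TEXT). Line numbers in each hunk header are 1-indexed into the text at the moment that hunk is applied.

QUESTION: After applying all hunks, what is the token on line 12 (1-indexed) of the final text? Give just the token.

Hunk 1: at line 5 remove [rsp] add [zxba,svp,tktsa] -> 15 lines: wth pvzq fsn guz vmo uat zxba svp tktsa fvkc vgu ohoy neifv eubs tjhm
Hunk 2: at line 5 remove [zxba,svp,tktsa] add [whon,vipcx,adt] -> 15 lines: wth pvzq fsn guz vmo uat whon vipcx adt fvkc vgu ohoy neifv eubs tjhm
Hunk 3: at line 4 remove [vmo] add [xuz,alaee,vnxe] -> 17 lines: wth pvzq fsn guz xuz alaee vnxe uat whon vipcx adt fvkc vgu ohoy neifv eubs tjhm
Hunk 4: at line 10 remove [adt,fvkc,vgu] add [vva,bfun,zbc] -> 17 lines: wth pvzq fsn guz xuz alaee vnxe uat whon vipcx vva bfun zbc ohoy neifv eubs tjhm
Hunk 5: at line 2 remove [fsn,guz] add [tod,bimx,qgo] -> 18 lines: wth pvzq tod bimx qgo xuz alaee vnxe uat whon vipcx vva bfun zbc ohoy neifv eubs tjhm
Hunk 6: at line 7 remove [vnxe] add [mgnci] -> 18 lines: wth pvzq tod bimx qgo xuz alaee mgnci uat whon vipcx vva bfun zbc ohoy neifv eubs tjhm
Hunk 7: at line 9 remove [whon] add [bmz,ljzmq] -> 19 lines: wth pvzq tod bimx qgo xuz alaee mgnci uat bmz ljzmq vipcx vva bfun zbc ohoy neifv eubs tjhm
Final line 12: vipcx

Answer: vipcx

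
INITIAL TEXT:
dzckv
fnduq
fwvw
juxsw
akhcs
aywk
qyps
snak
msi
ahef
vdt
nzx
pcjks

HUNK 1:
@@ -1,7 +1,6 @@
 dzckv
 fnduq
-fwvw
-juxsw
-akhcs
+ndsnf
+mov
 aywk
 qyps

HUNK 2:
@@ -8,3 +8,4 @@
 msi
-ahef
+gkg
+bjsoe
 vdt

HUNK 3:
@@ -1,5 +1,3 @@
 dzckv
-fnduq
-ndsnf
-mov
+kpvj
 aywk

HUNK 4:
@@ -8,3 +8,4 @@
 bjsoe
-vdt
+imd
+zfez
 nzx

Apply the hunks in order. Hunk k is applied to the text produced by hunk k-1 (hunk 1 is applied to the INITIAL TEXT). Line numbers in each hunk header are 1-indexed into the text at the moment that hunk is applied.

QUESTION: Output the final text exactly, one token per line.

Answer: dzckv
kpvj
aywk
qyps
snak
msi
gkg
bjsoe
imd
zfez
nzx
pcjks

Derivation:
Hunk 1: at line 1 remove [fwvw,juxsw,akhcs] add [ndsnf,mov] -> 12 lines: dzckv fnduq ndsnf mov aywk qyps snak msi ahef vdt nzx pcjks
Hunk 2: at line 8 remove [ahef] add [gkg,bjsoe] -> 13 lines: dzckv fnduq ndsnf mov aywk qyps snak msi gkg bjsoe vdt nzx pcjks
Hunk 3: at line 1 remove [fnduq,ndsnf,mov] add [kpvj] -> 11 lines: dzckv kpvj aywk qyps snak msi gkg bjsoe vdt nzx pcjks
Hunk 4: at line 8 remove [vdt] add [imd,zfez] -> 12 lines: dzckv kpvj aywk qyps snak msi gkg bjsoe imd zfez nzx pcjks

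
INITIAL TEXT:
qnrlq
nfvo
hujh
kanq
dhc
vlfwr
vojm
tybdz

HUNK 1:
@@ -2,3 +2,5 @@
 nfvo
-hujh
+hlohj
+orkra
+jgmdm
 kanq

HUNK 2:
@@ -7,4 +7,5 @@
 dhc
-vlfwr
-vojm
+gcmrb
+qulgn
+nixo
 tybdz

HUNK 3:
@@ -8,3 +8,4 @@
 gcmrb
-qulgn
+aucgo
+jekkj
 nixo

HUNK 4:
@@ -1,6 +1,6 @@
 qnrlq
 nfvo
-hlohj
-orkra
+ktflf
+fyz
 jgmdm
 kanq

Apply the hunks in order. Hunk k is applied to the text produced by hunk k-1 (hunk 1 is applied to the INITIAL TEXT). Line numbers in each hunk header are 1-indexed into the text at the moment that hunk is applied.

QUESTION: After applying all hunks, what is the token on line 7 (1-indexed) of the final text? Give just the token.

Answer: dhc

Derivation:
Hunk 1: at line 2 remove [hujh] add [hlohj,orkra,jgmdm] -> 10 lines: qnrlq nfvo hlohj orkra jgmdm kanq dhc vlfwr vojm tybdz
Hunk 2: at line 7 remove [vlfwr,vojm] add [gcmrb,qulgn,nixo] -> 11 lines: qnrlq nfvo hlohj orkra jgmdm kanq dhc gcmrb qulgn nixo tybdz
Hunk 3: at line 8 remove [qulgn] add [aucgo,jekkj] -> 12 lines: qnrlq nfvo hlohj orkra jgmdm kanq dhc gcmrb aucgo jekkj nixo tybdz
Hunk 4: at line 1 remove [hlohj,orkra] add [ktflf,fyz] -> 12 lines: qnrlq nfvo ktflf fyz jgmdm kanq dhc gcmrb aucgo jekkj nixo tybdz
Final line 7: dhc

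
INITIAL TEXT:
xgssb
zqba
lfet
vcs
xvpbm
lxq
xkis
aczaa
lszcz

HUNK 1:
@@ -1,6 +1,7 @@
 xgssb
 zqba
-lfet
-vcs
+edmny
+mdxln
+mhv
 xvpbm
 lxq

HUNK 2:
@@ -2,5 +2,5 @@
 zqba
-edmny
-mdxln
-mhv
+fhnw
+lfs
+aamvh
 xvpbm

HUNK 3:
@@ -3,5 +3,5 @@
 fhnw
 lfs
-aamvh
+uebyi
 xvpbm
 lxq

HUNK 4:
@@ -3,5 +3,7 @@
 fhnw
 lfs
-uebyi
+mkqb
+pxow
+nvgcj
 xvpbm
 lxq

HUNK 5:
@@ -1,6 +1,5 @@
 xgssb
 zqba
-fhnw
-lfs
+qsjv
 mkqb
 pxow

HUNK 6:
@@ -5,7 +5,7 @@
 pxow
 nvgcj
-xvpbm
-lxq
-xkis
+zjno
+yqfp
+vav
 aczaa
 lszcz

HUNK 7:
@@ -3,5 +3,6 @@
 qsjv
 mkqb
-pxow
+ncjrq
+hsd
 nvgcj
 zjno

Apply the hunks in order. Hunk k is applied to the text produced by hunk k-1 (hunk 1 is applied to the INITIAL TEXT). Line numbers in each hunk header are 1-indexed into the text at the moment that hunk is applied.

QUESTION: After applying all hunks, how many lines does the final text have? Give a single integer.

Hunk 1: at line 1 remove [lfet,vcs] add [edmny,mdxln,mhv] -> 10 lines: xgssb zqba edmny mdxln mhv xvpbm lxq xkis aczaa lszcz
Hunk 2: at line 2 remove [edmny,mdxln,mhv] add [fhnw,lfs,aamvh] -> 10 lines: xgssb zqba fhnw lfs aamvh xvpbm lxq xkis aczaa lszcz
Hunk 3: at line 3 remove [aamvh] add [uebyi] -> 10 lines: xgssb zqba fhnw lfs uebyi xvpbm lxq xkis aczaa lszcz
Hunk 4: at line 3 remove [uebyi] add [mkqb,pxow,nvgcj] -> 12 lines: xgssb zqba fhnw lfs mkqb pxow nvgcj xvpbm lxq xkis aczaa lszcz
Hunk 5: at line 1 remove [fhnw,lfs] add [qsjv] -> 11 lines: xgssb zqba qsjv mkqb pxow nvgcj xvpbm lxq xkis aczaa lszcz
Hunk 6: at line 5 remove [xvpbm,lxq,xkis] add [zjno,yqfp,vav] -> 11 lines: xgssb zqba qsjv mkqb pxow nvgcj zjno yqfp vav aczaa lszcz
Hunk 7: at line 3 remove [pxow] add [ncjrq,hsd] -> 12 lines: xgssb zqba qsjv mkqb ncjrq hsd nvgcj zjno yqfp vav aczaa lszcz
Final line count: 12

Answer: 12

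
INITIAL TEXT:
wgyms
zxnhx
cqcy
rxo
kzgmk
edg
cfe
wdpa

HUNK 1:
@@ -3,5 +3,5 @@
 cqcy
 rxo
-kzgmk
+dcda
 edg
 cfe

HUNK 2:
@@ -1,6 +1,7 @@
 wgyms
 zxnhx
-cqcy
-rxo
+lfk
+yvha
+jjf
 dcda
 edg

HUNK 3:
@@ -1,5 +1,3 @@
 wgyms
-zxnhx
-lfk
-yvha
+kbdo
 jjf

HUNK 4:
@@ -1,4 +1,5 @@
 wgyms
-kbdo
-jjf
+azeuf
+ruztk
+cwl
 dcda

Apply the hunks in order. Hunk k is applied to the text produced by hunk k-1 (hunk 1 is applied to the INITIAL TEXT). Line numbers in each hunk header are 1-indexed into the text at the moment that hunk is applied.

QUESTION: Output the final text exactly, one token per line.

Answer: wgyms
azeuf
ruztk
cwl
dcda
edg
cfe
wdpa

Derivation:
Hunk 1: at line 3 remove [kzgmk] add [dcda] -> 8 lines: wgyms zxnhx cqcy rxo dcda edg cfe wdpa
Hunk 2: at line 1 remove [cqcy,rxo] add [lfk,yvha,jjf] -> 9 lines: wgyms zxnhx lfk yvha jjf dcda edg cfe wdpa
Hunk 3: at line 1 remove [zxnhx,lfk,yvha] add [kbdo] -> 7 lines: wgyms kbdo jjf dcda edg cfe wdpa
Hunk 4: at line 1 remove [kbdo,jjf] add [azeuf,ruztk,cwl] -> 8 lines: wgyms azeuf ruztk cwl dcda edg cfe wdpa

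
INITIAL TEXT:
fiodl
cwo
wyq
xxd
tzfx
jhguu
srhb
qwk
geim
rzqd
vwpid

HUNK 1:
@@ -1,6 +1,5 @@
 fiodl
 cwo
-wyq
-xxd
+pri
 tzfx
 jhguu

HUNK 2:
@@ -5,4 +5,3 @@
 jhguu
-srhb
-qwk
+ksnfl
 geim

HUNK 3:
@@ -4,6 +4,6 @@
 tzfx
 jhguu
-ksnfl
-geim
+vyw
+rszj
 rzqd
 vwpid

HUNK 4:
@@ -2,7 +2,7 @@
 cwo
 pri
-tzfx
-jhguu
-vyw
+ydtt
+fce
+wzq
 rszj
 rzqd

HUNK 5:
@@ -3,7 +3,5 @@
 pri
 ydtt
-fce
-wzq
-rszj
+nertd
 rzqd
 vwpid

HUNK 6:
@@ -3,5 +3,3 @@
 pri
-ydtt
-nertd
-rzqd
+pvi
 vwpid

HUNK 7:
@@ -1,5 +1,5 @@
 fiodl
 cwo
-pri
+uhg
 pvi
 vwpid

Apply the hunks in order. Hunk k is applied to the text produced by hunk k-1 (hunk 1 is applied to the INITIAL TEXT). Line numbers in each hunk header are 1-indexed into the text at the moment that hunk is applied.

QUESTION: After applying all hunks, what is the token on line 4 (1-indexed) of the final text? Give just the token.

Hunk 1: at line 1 remove [wyq,xxd] add [pri] -> 10 lines: fiodl cwo pri tzfx jhguu srhb qwk geim rzqd vwpid
Hunk 2: at line 5 remove [srhb,qwk] add [ksnfl] -> 9 lines: fiodl cwo pri tzfx jhguu ksnfl geim rzqd vwpid
Hunk 3: at line 4 remove [ksnfl,geim] add [vyw,rszj] -> 9 lines: fiodl cwo pri tzfx jhguu vyw rszj rzqd vwpid
Hunk 4: at line 2 remove [tzfx,jhguu,vyw] add [ydtt,fce,wzq] -> 9 lines: fiodl cwo pri ydtt fce wzq rszj rzqd vwpid
Hunk 5: at line 3 remove [fce,wzq,rszj] add [nertd] -> 7 lines: fiodl cwo pri ydtt nertd rzqd vwpid
Hunk 6: at line 3 remove [ydtt,nertd,rzqd] add [pvi] -> 5 lines: fiodl cwo pri pvi vwpid
Hunk 7: at line 1 remove [pri] add [uhg] -> 5 lines: fiodl cwo uhg pvi vwpid
Final line 4: pvi

Answer: pvi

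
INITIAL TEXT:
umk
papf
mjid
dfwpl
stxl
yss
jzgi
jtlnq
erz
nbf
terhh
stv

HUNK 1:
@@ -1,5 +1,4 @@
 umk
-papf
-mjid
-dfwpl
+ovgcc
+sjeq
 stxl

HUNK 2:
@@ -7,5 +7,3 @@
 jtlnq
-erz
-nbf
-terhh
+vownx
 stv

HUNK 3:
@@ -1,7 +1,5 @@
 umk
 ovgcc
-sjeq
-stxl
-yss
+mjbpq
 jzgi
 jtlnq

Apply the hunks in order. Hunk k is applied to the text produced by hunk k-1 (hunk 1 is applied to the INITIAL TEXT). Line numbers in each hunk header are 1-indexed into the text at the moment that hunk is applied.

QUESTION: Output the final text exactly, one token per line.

Hunk 1: at line 1 remove [papf,mjid,dfwpl] add [ovgcc,sjeq] -> 11 lines: umk ovgcc sjeq stxl yss jzgi jtlnq erz nbf terhh stv
Hunk 2: at line 7 remove [erz,nbf,terhh] add [vownx] -> 9 lines: umk ovgcc sjeq stxl yss jzgi jtlnq vownx stv
Hunk 3: at line 1 remove [sjeq,stxl,yss] add [mjbpq] -> 7 lines: umk ovgcc mjbpq jzgi jtlnq vownx stv

Answer: umk
ovgcc
mjbpq
jzgi
jtlnq
vownx
stv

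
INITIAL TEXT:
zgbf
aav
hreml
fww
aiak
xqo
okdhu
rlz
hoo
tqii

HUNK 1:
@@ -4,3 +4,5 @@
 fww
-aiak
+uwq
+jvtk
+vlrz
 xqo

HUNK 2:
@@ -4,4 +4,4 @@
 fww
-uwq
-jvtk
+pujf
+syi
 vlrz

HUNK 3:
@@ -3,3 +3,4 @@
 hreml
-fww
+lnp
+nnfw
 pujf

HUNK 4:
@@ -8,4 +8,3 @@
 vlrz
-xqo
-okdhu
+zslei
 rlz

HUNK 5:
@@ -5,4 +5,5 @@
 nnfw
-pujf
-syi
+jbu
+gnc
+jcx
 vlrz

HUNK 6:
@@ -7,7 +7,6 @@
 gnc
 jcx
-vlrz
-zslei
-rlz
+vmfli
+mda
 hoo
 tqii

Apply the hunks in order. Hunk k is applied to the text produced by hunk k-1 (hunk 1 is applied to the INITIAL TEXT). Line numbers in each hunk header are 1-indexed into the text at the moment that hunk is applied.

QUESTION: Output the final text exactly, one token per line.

Hunk 1: at line 4 remove [aiak] add [uwq,jvtk,vlrz] -> 12 lines: zgbf aav hreml fww uwq jvtk vlrz xqo okdhu rlz hoo tqii
Hunk 2: at line 4 remove [uwq,jvtk] add [pujf,syi] -> 12 lines: zgbf aav hreml fww pujf syi vlrz xqo okdhu rlz hoo tqii
Hunk 3: at line 3 remove [fww] add [lnp,nnfw] -> 13 lines: zgbf aav hreml lnp nnfw pujf syi vlrz xqo okdhu rlz hoo tqii
Hunk 4: at line 8 remove [xqo,okdhu] add [zslei] -> 12 lines: zgbf aav hreml lnp nnfw pujf syi vlrz zslei rlz hoo tqii
Hunk 5: at line 5 remove [pujf,syi] add [jbu,gnc,jcx] -> 13 lines: zgbf aav hreml lnp nnfw jbu gnc jcx vlrz zslei rlz hoo tqii
Hunk 6: at line 7 remove [vlrz,zslei,rlz] add [vmfli,mda] -> 12 lines: zgbf aav hreml lnp nnfw jbu gnc jcx vmfli mda hoo tqii

Answer: zgbf
aav
hreml
lnp
nnfw
jbu
gnc
jcx
vmfli
mda
hoo
tqii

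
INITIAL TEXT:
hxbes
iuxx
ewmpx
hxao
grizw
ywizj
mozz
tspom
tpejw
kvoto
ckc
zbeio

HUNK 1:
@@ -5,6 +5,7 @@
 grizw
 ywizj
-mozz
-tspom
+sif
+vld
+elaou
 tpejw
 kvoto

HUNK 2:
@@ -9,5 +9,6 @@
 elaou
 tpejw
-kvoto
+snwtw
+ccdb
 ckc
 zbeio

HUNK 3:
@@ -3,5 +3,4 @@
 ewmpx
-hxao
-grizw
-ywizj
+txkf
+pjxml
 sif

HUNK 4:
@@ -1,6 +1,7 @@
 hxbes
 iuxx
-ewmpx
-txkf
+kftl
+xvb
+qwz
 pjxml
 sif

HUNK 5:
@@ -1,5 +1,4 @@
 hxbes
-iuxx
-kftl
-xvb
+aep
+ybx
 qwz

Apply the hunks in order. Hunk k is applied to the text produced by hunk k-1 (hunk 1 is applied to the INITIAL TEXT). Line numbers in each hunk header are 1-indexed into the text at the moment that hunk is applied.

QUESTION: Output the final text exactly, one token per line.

Hunk 1: at line 5 remove [mozz,tspom] add [sif,vld,elaou] -> 13 lines: hxbes iuxx ewmpx hxao grizw ywizj sif vld elaou tpejw kvoto ckc zbeio
Hunk 2: at line 9 remove [kvoto] add [snwtw,ccdb] -> 14 lines: hxbes iuxx ewmpx hxao grizw ywizj sif vld elaou tpejw snwtw ccdb ckc zbeio
Hunk 3: at line 3 remove [hxao,grizw,ywizj] add [txkf,pjxml] -> 13 lines: hxbes iuxx ewmpx txkf pjxml sif vld elaou tpejw snwtw ccdb ckc zbeio
Hunk 4: at line 1 remove [ewmpx,txkf] add [kftl,xvb,qwz] -> 14 lines: hxbes iuxx kftl xvb qwz pjxml sif vld elaou tpejw snwtw ccdb ckc zbeio
Hunk 5: at line 1 remove [iuxx,kftl,xvb] add [aep,ybx] -> 13 lines: hxbes aep ybx qwz pjxml sif vld elaou tpejw snwtw ccdb ckc zbeio

Answer: hxbes
aep
ybx
qwz
pjxml
sif
vld
elaou
tpejw
snwtw
ccdb
ckc
zbeio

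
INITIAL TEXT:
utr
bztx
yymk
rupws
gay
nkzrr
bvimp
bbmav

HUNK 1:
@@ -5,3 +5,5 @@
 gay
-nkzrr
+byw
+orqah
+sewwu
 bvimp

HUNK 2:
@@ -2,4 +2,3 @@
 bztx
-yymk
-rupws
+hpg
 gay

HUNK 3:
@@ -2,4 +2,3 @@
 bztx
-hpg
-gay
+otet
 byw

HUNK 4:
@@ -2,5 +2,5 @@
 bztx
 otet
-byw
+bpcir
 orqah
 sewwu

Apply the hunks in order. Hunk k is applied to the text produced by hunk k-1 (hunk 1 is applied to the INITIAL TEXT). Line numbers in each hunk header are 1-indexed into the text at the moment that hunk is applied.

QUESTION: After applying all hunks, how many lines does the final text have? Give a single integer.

Answer: 8

Derivation:
Hunk 1: at line 5 remove [nkzrr] add [byw,orqah,sewwu] -> 10 lines: utr bztx yymk rupws gay byw orqah sewwu bvimp bbmav
Hunk 2: at line 2 remove [yymk,rupws] add [hpg] -> 9 lines: utr bztx hpg gay byw orqah sewwu bvimp bbmav
Hunk 3: at line 2 remove [hpg,gay] add [otet] -> 8 lines: utr bztx otet byw orqah sewwu bvimp bbmav
Hunk 4: at line 2 remove [byw] add [bpcir] -> 8 lines: utr bztx otet bpcir orqah sewwu bvimp bbmav
Final line count: 8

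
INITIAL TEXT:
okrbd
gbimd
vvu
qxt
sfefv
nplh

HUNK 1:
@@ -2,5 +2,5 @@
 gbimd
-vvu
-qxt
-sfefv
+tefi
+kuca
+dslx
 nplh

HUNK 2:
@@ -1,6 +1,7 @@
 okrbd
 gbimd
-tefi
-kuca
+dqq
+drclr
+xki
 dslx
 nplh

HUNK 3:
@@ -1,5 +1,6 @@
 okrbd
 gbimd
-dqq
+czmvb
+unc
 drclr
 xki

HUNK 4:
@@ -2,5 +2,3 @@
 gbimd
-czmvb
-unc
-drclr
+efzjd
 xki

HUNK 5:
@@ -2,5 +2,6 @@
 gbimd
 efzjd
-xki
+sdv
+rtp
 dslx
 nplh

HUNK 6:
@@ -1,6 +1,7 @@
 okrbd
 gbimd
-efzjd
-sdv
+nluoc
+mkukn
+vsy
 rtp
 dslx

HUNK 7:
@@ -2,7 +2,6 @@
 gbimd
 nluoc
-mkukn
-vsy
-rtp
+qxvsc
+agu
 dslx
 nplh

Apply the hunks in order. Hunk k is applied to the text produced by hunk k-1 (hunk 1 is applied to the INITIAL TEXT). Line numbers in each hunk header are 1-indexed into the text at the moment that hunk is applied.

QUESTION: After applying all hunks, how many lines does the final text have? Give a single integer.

Answer: 7

Derivation:
Hunk 1: at line 2 remove [vvu,qxt,sfefv] add [tefi,kuca,dslx] -> 6 lines: okrbd gbimd tefi kuca dslx nplh
Hunk 2: at line 1 remove [tefi,kuca] add [dqq,drclr,xki] -> 7 lines: okrbd gbimd dqq drclr xki dslx nplh
Hunk 3: at line 1 remove [dqq] add [czmvb,unc] -> 8 lines: okrbd gbimd czmvb unc drclr xki dslx nplh
Hunk 4: at line 2 remove [czmvb,unc,drclr] add [efzjd] -> 6 lines: okrbd gbimd efzjd xki dslx nplh
Hunk 5: at line 2 remove [xki] add [sdv,rtp] -> 7 lines: okrbd gbimd efzjd sdv rtp dslx nplh
Hunk 6: at line 1 remove [efzjd,sdv] add [nluoc,mkukn,vsy] -> 8 lines: okrbd gbimd nluoc mkukn vsy rtp dslx nplh
Hunk 7: at line 2 remove [mkukn,vsy,rtp] add [qxvsc,agu] -> 7 lines: okrbd gbimd nluoc qxvsc agu dslx nplh
Final line count: 7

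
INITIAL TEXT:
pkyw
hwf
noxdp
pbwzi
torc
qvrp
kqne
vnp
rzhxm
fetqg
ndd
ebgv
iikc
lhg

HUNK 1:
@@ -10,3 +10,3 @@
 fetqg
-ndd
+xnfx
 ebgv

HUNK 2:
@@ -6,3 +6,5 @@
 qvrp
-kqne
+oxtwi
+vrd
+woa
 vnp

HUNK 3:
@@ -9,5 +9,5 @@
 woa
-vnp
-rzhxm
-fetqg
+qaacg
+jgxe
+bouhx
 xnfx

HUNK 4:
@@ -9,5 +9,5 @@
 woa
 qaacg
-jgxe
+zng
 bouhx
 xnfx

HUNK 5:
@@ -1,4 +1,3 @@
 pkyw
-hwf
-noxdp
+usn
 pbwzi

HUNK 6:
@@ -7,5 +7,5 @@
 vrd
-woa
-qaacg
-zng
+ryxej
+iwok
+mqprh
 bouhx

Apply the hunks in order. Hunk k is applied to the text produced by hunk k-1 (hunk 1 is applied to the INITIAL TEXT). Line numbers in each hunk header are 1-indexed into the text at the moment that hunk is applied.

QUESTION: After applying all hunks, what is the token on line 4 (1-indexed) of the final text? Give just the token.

Hunk 1: at line 10 remove [ndd] add [xnfx] -> 14 lines: pkyw hwf noxdp pbwzi torc qvrp kqne vnp rzhxm fetqg xnfx ebgv iikc lhg
Hunk 2: at line 6 remove [kqne] add [oxtwi,vrd,woa] -> 16 lines: pkyw hwf noxdp pbwzi torc qvrp oxtwi vrd woa vnp rzhxm fetqg xnfx ebgv iikc lhg
Hunk 3: at line 9 remove [vnp,rzhxm,fetqg] add [qaacg,jgxe,bouhx] -> 16 lines: pkyw hwf noxdp pbwzi torc qvrp oxtwi vrd woa qaacg jgxe bouhx xnfx ebgv iikc lhg
Hunk 4: at line 9 remove [jgxe] add [zng] -> 16 lines: pkyw hwf noxdp pbwzi torc qvrp oxtwi vrd woa qaacg zng bouhx xnfx ebgv iikc lhg
Hunk 5: at line 1 remove [hwf,noxdp] add [usn] -> 15 lines: pkyw usn pbwzi torc qvrp oxtwi vrd woa qaacg zng bouhx xnfx ebgv iikc lhg
Hunk 6: at line 7 remove [woa,qaacg,zng] add [ryxej,iwok,mqprh] -> 15 lines: pkyw usn pbwzi torc qvrp oxtwi vrd ryxej iwok mqprh bouhx xnfx ebgv iikc lhg
Final line 4: torc

Answer: torc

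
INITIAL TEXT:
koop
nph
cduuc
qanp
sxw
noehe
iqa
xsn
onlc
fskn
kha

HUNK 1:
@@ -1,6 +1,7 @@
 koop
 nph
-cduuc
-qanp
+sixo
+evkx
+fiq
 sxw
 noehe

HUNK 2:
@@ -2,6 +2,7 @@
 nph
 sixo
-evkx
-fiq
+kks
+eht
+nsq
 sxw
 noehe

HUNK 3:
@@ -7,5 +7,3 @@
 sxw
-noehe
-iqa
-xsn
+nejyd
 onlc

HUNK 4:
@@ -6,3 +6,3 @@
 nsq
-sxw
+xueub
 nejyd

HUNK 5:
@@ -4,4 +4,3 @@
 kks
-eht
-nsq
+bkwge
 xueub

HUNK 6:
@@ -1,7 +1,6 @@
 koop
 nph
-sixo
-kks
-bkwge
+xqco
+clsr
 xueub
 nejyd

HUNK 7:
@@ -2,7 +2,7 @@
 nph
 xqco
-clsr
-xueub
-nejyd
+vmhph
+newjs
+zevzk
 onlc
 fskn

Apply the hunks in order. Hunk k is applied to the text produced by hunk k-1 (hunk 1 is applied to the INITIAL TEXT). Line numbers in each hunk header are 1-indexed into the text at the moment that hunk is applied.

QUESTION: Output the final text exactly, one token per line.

Hunk 1: at line 1 remove [cduuc,qanp] add [sixo,evkx,fiq] -> 12 lines: koop nph sixo evkx fiq sxw noehe iqa xsn onlc fskn kha
Hunk 2: at line 2 remove [evkx,fiq] add [kks,eht,nsq] -> 13 lines: koop nph sixo kks eht nsq sxw noehe iqa xsn onlc fskn kha
Hunk 3: at line 7 remove [noehe,iqa,xsn] add [nejyd] -> 11 lines: koop nph sixo kks eht nsq sxw nejyd onlc fskn kha
Hunk 4: at line 6 remove [sxw] add [xueub] -> 11 lines: koop nph sixo kks eht nsq xueub nejyd onlc fskn kha
Hunk 5: at line 4 remove [eht,nsq] add [bkwge] -> 10 lines: koop nph sixo kks bkwge xueub nejyd onlc fskn kha
Hunk 6: at line 1 remove [sixo,kks,bkwge] add [xqco,clsr] -> 9 lines: koop nph xqco clsr xueub nejyd onlc fskn kha
Hunk 7: at line 2 remove [clsr,xueub,nejyd] add [vmhph,newjs,zevzk] -> 9 lines: koop nph xqco vmhph newjs zevzk onlc fskn kha

Answer: koop
nph
xqco
vmhph
newjs
zevzk
onlc
fskn
kha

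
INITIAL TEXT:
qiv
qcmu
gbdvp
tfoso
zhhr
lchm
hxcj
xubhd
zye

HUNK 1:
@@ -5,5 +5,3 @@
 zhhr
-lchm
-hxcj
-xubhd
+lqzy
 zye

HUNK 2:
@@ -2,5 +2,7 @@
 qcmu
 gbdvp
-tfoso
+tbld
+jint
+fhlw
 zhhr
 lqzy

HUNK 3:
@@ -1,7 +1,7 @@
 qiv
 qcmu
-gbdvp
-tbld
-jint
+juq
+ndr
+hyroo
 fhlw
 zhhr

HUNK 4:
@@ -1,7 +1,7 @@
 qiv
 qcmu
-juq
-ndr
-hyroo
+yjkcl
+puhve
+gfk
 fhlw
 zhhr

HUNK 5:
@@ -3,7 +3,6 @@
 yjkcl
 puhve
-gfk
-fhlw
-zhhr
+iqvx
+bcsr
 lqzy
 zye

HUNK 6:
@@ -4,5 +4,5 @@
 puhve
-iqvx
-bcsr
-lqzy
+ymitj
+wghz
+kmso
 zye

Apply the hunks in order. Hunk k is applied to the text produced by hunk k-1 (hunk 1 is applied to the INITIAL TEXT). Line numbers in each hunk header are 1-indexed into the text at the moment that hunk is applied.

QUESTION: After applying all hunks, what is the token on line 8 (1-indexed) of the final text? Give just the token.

Hunk 1: at line 5 remove [lchm,hxcj,xubhd] add [lqzy] -> 7 lines: qiv qcmu gbdvp tfoso zhhr lqzy zye
Hunk 2: at line 2 remove [tfoso] add [tbld,jint,fhlw] -> 9 lines: qiv qcmu gbdvp tbld jint fhlw zhhr lqzy zye
Hunk 3: at line 1 remove [gbdvp,tbld,jint] add [juq,ndr,hyroo] -> 9 lines: qiv qcmu juq ndr hyroo fhlw zhhr lqzy zye
Hunk 4: at line 1 remove [juq,ndr,hyroo] add [yjkcl,puhve,gfk] -> 9 lines: qiv qcmu yjkcl puhve gfk fhlw zhhr lqzy zye
Hunk 5: at line 3 remove [gfk,fhlw,zhhr] add [iqvx,bcsr] -> 8 lines: qiv qcmu yjkcl puhve iqvx bcsr lqzy zye
Hunk 6: at line 4 remove [iqvx,bcsr,lqzy] add [ymitj,wghz,kmso] -> 8 lines: qiv qcmu yjkcl puhve ymitj wghz kmso zye
Final line 8: zye

Answer: zye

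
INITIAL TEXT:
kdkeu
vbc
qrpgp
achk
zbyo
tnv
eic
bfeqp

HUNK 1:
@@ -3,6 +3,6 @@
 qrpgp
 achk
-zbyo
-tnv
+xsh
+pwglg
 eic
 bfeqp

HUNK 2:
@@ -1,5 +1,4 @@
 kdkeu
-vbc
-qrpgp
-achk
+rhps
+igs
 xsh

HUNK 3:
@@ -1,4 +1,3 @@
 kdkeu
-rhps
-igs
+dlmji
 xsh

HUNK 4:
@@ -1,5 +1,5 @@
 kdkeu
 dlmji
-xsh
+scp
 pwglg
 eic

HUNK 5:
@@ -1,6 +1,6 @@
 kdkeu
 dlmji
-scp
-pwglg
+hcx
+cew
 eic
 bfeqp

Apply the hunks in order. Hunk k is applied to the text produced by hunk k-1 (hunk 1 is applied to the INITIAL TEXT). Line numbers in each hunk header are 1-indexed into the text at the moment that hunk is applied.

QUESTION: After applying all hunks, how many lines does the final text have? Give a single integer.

Hunk 1: at line 3 remove [zbyo,tnv] add [xsh,pwglg] -> 8 lines: kdkeu vbc qrpgp achk xsh pwglg eic bfeqp
Hunk 2: at line 1 remove [vbc,qrpgp,achk] add [rhps,igs] -> 7 lines: kdkeu rhps igs xsh pwglg eic bfeqp
Hunk 3: at line 1 remove [rhps,igs] add [dlmji] -> 6 lines: kdkeu dlmji xsh pwglg eic bfeqp
Hunk 4: at line 1 remove [xsh] add [scp] -> 6 lines: kdkeu dlmji scp pwglg eic bfeqp
Hunk 5: at line 1 remove [scp,pwglg] add [hcx,cew] -> 6 lines: kdkeu dlmji hcx cew eic bfeqp
Final line count: 6

Answer: 6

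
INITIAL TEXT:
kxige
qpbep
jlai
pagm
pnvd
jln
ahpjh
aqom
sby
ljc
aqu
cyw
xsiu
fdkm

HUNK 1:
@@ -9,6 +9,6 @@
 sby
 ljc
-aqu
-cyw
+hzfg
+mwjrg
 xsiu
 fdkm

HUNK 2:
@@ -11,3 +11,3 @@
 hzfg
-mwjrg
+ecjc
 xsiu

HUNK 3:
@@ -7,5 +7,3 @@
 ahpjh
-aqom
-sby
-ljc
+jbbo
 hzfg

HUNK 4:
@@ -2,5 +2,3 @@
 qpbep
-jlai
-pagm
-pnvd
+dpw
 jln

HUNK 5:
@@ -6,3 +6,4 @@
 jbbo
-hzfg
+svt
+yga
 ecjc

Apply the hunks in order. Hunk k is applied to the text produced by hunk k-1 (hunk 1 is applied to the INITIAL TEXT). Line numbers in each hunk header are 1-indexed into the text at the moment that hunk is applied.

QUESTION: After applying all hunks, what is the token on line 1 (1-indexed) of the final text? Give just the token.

Hunk 1: at line 9 remove [aqu,cyw] add [hzfg,mwjrg] -> 14 lines: kxige qpbep jlai pagm pnvd jln ahpjh aqom sby ljc hzfg mwjrg xsiu fdkm
Hunk 2: at line 11 remove [mwjrg] add [ecjc] -> 14 lines: kxige qpbep jlai pagm pnvd jln ahpjh aqom sby ljc hzfg ecjc xsiu fdkm
Hunk 3: at line 7 remove [aqom,sby,ljc] add [jbbo] -> 12 lines: kxige qpbep jlai pagm pnvd jln ahpjh jbbo hzfg ecjc xsiu fdkm
Hunk 4: at line 2 remove [jlai,pagm,pnvd] add [dpw] -> 10 lines: kxige qpbep dpw jln ahpjh jbbo hzfg ecjc xsiu fdkm
Hunk 5: at line 6 remove [hzfg] add [svt,yga] -> 11 lines: kxige qpbep dpw jln ahpjh jbbo svt yga ecjc xsiu fdkm
Final line 1: kxige

Answer: kxige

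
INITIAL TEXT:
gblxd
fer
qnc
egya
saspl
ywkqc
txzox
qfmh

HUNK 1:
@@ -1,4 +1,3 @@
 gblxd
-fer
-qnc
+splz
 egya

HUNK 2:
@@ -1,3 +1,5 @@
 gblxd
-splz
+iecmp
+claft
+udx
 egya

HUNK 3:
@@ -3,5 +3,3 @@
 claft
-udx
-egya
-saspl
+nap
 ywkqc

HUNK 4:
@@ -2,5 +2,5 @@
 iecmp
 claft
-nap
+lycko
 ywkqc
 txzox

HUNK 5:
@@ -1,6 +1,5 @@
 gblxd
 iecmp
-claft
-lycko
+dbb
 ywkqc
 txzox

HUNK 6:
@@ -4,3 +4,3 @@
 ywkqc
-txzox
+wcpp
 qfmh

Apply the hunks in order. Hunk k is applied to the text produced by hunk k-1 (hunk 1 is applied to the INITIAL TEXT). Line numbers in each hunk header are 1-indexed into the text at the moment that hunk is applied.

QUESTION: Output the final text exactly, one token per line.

Hunk 1: at line 1 remove [fer,qnc] add [splz] -> 7 lines: gblxd splz egya saspl ywkqc txzox qfmh
Hunk 2: at line 1 remove [splz] add [iecmp,claft,udx] -> 9 lines: gblxd iecmp claft udx egya saspl ywkqc txzox qfmh
Hunk 3: at line 3 remove [udx,egya,saspl] add [nap] -> 7 lines: gblxd iecmp claft nap ywkqc txzox qfmh
Hunk 4: at line 2 remove [nap] add [lycko] -> 7 lines: gblxd iecmp claft lycko ywkqc txzox qfmh
Hunk 5: at line 1 remove [claft,lycko] add [dbb] -> 6 lines: gblxd iecmp dbb ywkqc txzox qfmh
Hunk 6: at line 4 remove [txzox] add [wcpp] -> 6 lines: gblxd iecmp dbb ywkqc wcpp qfmh

Answer: gblxd
iecmp
dbb
ywkqc
wcpp
qfmh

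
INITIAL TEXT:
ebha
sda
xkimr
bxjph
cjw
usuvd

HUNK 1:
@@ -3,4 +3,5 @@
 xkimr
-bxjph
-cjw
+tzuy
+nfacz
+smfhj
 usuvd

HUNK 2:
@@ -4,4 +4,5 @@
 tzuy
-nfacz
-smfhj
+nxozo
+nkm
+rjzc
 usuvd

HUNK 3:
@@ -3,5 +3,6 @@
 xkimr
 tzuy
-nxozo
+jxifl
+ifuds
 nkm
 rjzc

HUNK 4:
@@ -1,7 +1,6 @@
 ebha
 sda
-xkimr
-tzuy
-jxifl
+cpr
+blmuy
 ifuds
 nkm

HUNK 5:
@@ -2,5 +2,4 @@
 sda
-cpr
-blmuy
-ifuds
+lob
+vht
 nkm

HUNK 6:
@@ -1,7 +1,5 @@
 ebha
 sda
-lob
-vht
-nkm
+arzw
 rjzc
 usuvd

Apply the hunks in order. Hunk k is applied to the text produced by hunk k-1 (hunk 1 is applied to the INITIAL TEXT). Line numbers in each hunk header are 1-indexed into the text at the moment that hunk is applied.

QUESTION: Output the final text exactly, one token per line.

Hunk 1: at line 3 remove [bxjph,cjw] add [tzuy,nfacz,smfhj] -> 7 lines: ebha sda xkimr tzuy nfacz smfhj usuvd
Hunk 2: at line 4 remove [nfacz,smfhj] add [nxozo,nkm,rjzc] -> 8 lines: ebha sda xkimr tzuy nxozo nkm rjzc usuvd
Hunk 3: at line 3 remove [nxozo] add [jxifl,ifuds] -> 9 lines: ebha sda xkimr tzuy jxifl ifuds nkm rjzc usuvd
Hunk 4: at line 1 remove [xkimr,tzuy,jxifl] add [cpr,blmuy] -> 8 lines: ebha sda cpr blmuy ifuds nkm rjzc usuvd
Hunk 5: at line 2 remove [cpr,blmuy,ifuds] add [lob,vht] -> 7 lines: ebha sda lob vht nkm rjzc usuvd
Hunk 6: at line 1 remove [lob,vht,nkm] add [arzw] -> 5 lines: ebha sda arzw rjzc usuvd

Answer: ebha
sda
arzw
rjzc
usuvd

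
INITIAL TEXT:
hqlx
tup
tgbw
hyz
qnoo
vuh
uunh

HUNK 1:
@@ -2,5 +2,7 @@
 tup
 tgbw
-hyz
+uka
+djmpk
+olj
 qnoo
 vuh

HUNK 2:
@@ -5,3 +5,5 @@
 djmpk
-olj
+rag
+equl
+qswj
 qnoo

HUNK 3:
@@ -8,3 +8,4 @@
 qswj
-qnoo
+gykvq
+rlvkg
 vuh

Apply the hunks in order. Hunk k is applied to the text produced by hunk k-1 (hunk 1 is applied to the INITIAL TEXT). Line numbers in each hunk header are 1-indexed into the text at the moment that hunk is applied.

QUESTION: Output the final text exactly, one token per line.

Hunk 1: at line 2 remove [hyz] add [uka,djmpk,olj] -> 9 lines: hqlx tup tgbw uka djmpk olj qnoo vuh uunh
Hunk 2: at line 5 remove [olj] add [rag,equl,qswj] -> 11 lines: hqlx tup tgbw uka djmpk rag equl qswj qnoo vuh uunh
Hunk 3: at line 8 remove [qnoo] add [gykvq,rlvkg] -> 12 lines: hqlx tup tgbw uka djmpk rag equl qswj gykvq rlvkg vuh uunh

Answer: hqlx
tup
tgbw
uka
djmpk
rag
equl
qswj
gykvq
rlvkg
vuh
uunh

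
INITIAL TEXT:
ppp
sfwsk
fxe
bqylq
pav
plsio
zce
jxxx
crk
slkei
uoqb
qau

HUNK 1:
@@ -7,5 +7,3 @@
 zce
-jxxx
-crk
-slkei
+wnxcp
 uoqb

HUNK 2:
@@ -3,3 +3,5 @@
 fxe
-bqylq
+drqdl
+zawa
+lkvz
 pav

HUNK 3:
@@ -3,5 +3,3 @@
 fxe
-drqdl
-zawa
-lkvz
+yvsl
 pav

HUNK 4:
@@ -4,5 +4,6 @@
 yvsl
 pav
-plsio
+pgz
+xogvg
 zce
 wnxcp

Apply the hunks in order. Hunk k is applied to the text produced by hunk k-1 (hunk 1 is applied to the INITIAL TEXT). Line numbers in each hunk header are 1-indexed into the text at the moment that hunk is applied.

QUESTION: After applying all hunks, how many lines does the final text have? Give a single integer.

Hunk 1: at line 7 remove [jxxx,crk,slkei] add [wnxcp] -> 10 lines: ppp sfwsk fxe bqylq pav plsio zce wnxcp uoqb qau
Hunk 2: at line 3 remove [bqylq] add [drqdl,zawa,lkvz] -> 12 lines: ppp sfwsk fxe drqdl zawa lkvz pav plsio zce wnxcp uoqb qau
Hunk 3: at line 3 remove [drqdl,zawa,lkvz] add [yvsl] -> 10 lines: ppp sfwsk fxe yvsl pav plsio zce wnxcp uoqb qau
Hunk 4: at line 4 remove [plsio] add [pgz,xogvg] -> 11 lines: ppp sfwsk fxe yvsl pav pgz xogvg zce wnxcp uoqb qau
Final line count: 11

Answer: 11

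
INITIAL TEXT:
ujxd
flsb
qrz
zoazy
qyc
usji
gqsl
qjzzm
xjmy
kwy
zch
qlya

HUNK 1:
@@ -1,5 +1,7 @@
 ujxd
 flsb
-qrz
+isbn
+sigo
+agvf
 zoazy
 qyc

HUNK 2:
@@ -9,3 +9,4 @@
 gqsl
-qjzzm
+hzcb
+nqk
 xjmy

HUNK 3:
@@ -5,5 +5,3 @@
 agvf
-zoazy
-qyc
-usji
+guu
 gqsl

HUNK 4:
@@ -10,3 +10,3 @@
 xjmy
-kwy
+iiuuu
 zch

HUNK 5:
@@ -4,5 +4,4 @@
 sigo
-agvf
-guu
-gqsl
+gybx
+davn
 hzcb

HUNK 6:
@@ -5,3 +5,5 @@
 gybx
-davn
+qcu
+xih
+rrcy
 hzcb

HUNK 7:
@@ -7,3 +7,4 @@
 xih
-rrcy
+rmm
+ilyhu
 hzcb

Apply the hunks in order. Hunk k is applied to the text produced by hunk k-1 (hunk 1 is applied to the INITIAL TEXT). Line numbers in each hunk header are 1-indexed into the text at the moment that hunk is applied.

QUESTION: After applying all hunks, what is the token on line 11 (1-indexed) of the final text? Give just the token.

Hunk 1: at line 1 remove [qrz] add [isbn,sigo,agvf] -> 14 lines: ujxd flsb isbn sigo agvf zoazy qyc usji gqsl qjzzm xjmy kwy zch qlya
Hunk 2: at line 9 remove [qjzzm] add [hzcb,nqk] -> 15 lines: ujxd flsb isbn sigo agvf zoazy qyc usji gqsl hzcb nqk xjmy kwy zch qlya
Hunk 3: at line 5 remove [zoazy,qyc,usji] add [guu] -> 13 lines: ujxd flsb isbn sigo agvf guu gqsl hzcb nqk xjmy kwy zch qlya
Hunk 4: at line 10 remove [kwy] add [iiuuu] -> 13 lines: ujxd flsb isbn sigo agvf guu gqsl hzcb nqk xjmy iiuuu zch qlya
Hunk 5: at line 4 remove [agvf,guu,gqsl] add [gybx,davn] -> 12 lines: ujxd flsb isbn sigo gybx davn hzcb nqk xjmy iiuuu zch qlya
Hunk 6: at line 5 remove [davn] add [qcu,xih,rrcy] -> 14 lines: ujxd flsb isbn sigo gybx qcu xih rrcy hzcb nqk xjmy iiuuu zch qlya
Hunk 7: at line 7 remove [rrcy] add [rmm,ilyhu] -> 15 lines: ujxd flsb isbn sigo gybx qcu xih rmm ilyhu hzcb nqk xjmy iiuuu zch qlya
Final line 11: nqk

Answer: nqk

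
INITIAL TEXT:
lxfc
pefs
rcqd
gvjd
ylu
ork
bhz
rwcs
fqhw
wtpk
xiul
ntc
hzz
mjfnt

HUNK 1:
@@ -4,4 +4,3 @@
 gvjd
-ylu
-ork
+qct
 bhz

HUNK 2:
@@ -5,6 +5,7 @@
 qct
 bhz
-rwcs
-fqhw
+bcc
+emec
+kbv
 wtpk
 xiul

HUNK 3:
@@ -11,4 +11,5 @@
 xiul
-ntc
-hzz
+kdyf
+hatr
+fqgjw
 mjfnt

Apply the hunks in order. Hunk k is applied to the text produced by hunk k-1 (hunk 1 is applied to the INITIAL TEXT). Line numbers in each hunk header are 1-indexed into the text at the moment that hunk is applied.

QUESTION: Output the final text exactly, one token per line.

Hunk 1: at line 4 remove [ylu,ork] add [qct] -> 13 lines: lxfc pefs rcqd gvjd qct bhz rwcs fqhw wtpk xiul ntc hzz mjfnt
Hunk 2: at line 5 remove [rwcs,fqhw] add [bcc,emec,kbv] -> 14 lines: lxfc pefs rcqd gvjd qct bhz bcc emec kbv wtpk xiul ntc hzz mjfnt
Hunk 3: at line 11 remove [ntc,hzz] add [kdyf,hatr,fqgjw] -> 15 lines: lxfc pefs rcqd gvjd qct bhz bcc emec kbv wtpk xiul kdyf hatr fqgjw mjfnt

Answer: lxfc
pefs
rcqd
gvjd
qct
bhz
bcc
emec
kbv
wtpk
xiul
kdyf
hatr
fqgjw
mjfnt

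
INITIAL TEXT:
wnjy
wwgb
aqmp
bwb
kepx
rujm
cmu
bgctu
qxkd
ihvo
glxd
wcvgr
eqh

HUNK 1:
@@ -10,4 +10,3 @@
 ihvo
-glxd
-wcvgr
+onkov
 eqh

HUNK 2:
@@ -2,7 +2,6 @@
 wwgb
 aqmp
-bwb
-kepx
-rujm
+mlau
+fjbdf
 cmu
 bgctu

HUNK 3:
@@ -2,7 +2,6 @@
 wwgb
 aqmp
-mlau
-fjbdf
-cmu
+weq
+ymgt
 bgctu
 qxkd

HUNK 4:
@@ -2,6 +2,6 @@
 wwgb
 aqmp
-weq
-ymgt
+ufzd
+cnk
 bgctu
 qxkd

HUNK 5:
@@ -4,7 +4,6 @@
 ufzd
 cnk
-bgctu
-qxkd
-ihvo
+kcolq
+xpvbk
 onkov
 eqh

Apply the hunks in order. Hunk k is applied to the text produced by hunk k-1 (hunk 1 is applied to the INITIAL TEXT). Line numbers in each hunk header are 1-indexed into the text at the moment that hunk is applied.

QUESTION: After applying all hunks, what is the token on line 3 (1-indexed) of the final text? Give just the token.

Hunk 1: at line 10 remove [glxd,wcvgr] add [onkov] -> 12 lines: wnjy wwgb aqmp bwb kepx rujm cmu bgctu qxkd ihvo onkov eqh
Hunk 2: at line 2 remove [bwb,kepx,rujm] add [mlau,fjbdf] -> 11 lines: wnjy wwgb aqmp mlau fjbdf cmu bgctu qxkd ihvo onkov eqh
Hunk 3: at line 2 remove [mlau,fjbdf,cmu] add [weq,ymgt] -> 10 lines: wnjy wwgb aqmp weq ymgt bgctu qxkd ihvo onkov eqh
Hunk 4: at line 2 remove [weq,ymgt] add [ufzd,cnk] -> 10 lines: wnjy wwgb aqmp ufzd cnk bgctu qxkd ihvo onkov eqh
Hunk 5: at line 4 remove [bgctu,qxkd,ihvo] add [kcolq,xpvbk] -> 9 lines: wnjy wwgb aqmp ufzd cnk kcolq xpvbk onkov eqh
Final line 3: aqmp

Answer: aqmp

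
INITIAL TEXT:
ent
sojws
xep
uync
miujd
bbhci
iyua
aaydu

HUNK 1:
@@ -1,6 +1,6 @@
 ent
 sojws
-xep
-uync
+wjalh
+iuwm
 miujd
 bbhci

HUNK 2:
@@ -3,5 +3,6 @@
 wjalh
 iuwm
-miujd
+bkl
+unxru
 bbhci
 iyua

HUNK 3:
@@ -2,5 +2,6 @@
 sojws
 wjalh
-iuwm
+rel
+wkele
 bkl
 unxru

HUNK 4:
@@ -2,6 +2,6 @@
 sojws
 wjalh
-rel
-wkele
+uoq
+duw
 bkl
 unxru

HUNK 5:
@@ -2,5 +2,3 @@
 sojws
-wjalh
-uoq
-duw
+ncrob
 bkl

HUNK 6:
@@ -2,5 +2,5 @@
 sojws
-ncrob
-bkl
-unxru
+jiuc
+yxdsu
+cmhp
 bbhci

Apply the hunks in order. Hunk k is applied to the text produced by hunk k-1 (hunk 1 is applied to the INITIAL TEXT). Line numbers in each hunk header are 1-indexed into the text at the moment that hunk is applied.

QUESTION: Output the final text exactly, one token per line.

Answer: ent
sojws
jiuc
yxdsu
cmhp
bbhci
iyua
aaydu

Derivation:
Hunk 1: at line 1 remove [xep,uync] add [wjalh,iuwm] -> 8 lines: ent sojws wjalh iuwm miujd bbhci iyua aaydu
Hunk 2: at line 3 remove [miujd] add [bkl,unxru] -> 9 lines: ent sojws wjalh iuwm bkl unxru bbhci iyua aaydu
Hunk 3: at line 2 remove [iuwm] add [rel,wkele] -> 10 lines: ent sojws wjalh rel wkele bkl unxru bbhci iyua aaydu
Hunk 4: at line 2 remove [rel,wkele] add [uoq,duw] -> 10 lines: ent sojws wjalh uoq duw bkl unxru bbhci iyua aaydu
Hunk 5: at line 2 remove [wjalh,uoq,duw] add [ncrob] -> 8 lines: ent sojws ncrob bkl unxru bbhci iyua aaydu
Hunk 6: at line 2 remove [ncrob,bkl,unxru] add [jiuc,yxdsu,cmhp] -> 8 lines: ent sojws jiuc yxdsu cmhp bbhci iyua aaydu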